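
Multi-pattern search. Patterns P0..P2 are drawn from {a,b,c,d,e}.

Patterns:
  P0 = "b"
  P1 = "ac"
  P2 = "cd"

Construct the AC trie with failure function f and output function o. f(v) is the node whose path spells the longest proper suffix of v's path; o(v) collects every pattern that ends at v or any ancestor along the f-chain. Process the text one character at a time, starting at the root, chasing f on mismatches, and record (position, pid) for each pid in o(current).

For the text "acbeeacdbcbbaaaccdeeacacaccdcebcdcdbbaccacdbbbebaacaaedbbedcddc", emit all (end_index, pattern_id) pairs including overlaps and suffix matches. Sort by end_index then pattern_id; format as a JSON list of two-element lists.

Build automaton:
Trie nodes:
  0='ε' goto a→2 b→1 c→4
  1='b' goto ·  ←P0
  2='a' goto c→3
  3='ac' goto ·  ←P1
  4='c' goto d→5
  5='cd' goto ·  ←P2

BFS fail/out derivation:
  n1('b'): parent n0 fail=0; on 'b' 0 → fail=0;  out {0}∪∅={0}
  n2('a'): parent n0 fail=0; on 'a' 0 → fail=0;  out ∅∪∅=∅
  n4('c'): parent n0 fail=0; on 'c' 0 → fail=0;  out ∅∪∅=∅
  n3('ac'): parent n2 fail=0; on 'c' 0 → fail=4;  out {1}∪∅={1}
  n5('cd'): parent n4 fail=0; on 'd' 0 → fail=0;  out {2}∪∅={2}

Scan:
[0] read 'a'  n0⇒n2
[1] read 'c'  n2⇒n3  ** P1@[0:1]
[2] read 'b'  n3⇒n1 (fail-walked)  ** P0@[2:2]
[3] read 'e'  n1⇒n0 (fail-walked)
[4] read 'e'  n0⇒n0
[5] read 'a'  n0⇒n2
[6] read 'c'  n2⇒n3  ** P1@[5:6]
[7] read 'd'  n3⇒n5 (fail-walked)  ** P2@[6:7]
[8] read 'b'  n5⇒n1 (fail-walked)  ** P0@[8:8]
[9] read 'c'  n1⇒n4 (fail-walked)
[10] read 'b'  n4⇒n1 (fail-walked)  ** P0@[10:10]
[11] read 'b'  n1⇒n1 (fail-walked)  ** P0@[11:11]
[12] read 'a'  n1⇒n2 (fail-walked)
[13] read 'a'  n2⇒n2 (fail-walked)
[14] read 'a'  n2⇒n2 (fail-walked)
[15] read 'c'  n2⇒n3  ** P1@[14:15]
[16] read 'c'  n3⇒n4 (fail-walked)
[17] read 'd'  n4⇒n5  ** P2@[16:17]
[18] read 'e'  n5⇒n0 (fail-walked)
[19] read 'e'  n0⇒n0
[20] read 'a'  n0⇒n2
[21] read 'c'  n2⇒n3  ** P1@[20:21]
[22] read 'a'  n3⇒n2 (fail-walked)
[23] read 'c'  n2⇒n3  ** P1@[22:23]
[24] read 'a'  n3⇒n2 (fail-walked)
[25] read 'c'  n2⇒n3  ** P1@[24:25]
[26] read 'c'  n3⇒n4 (fail-walked)
[27] read 'd'  n4⇒n5  ** P2@[26:27]
[28] read 'c'  n5⇒n4 (fail-walked)
[29] read 'e'  n4⇒n0 (fail-walked)
[30] read 'b'  n0⇒n1  ** P0@[30:30]
[31] read 'c'  n1⇒n4 (fail-walked)
[32] read 'd'  n4⇒n5  ** P2@[31:32]
[33] read 'c'  n5⇒n4 (fail-walked)
[34] read 'd'  n4⇒n5  ** P2@[33:34]
[35] read 'b'  n5⇒n1 (fail-walked)  ** P0@[35:35]
[36] read 'b'  n1⇒n1 (fail-walked)  ** P0@[36:36]
[37] read 'a'  n1⇒n2 (fail-walked)
[38] read 'c'  n2⇒n3  ** P1@[37:38]
[39] read 'c'  n3⇒n4 (fail-walked)
[40] read 'a'  n4⇒n2 (fail-walked)
[41] read 'c'  n2⇒n3  ** P1@[40:41]
[42] read 'd'  n3⇒n5 (fail-walked)  ** P2@[41:42]
[43] read 'b'  n5⇒n1 (fail-walked)  ** P0@[43:43]
[44] read 'b'  n1⇒n1 (fail-walked)  ** P0@[44:44]
[45] read 'b'  n1⇒n1 (fail-walked)  ** P0@[45:45]
[46] read 'e'  n1⇒n0 (fail-walked)
[47] read 'b'  n0⇒n1  ** P0@[47:47]
[48] read 'a'  n1⇒n2 (fail-walked)
[49] read 'a'  n2⇒n2 (fail-walked)
[50] read 'c'  n2⇒n3  ** P1@[49:50]
[51] read 'a'  n3⇒n2 (fail-walked)
[52] read 'a'  n2⇒n2 (fail-walked)
[53] read 'e'  n2⇒n0 (fail-walked)
[54] read 'd'  n0⇒n0
[55] read 'b'  n0⇒n1  ** P0@[55:55]
[56] read 'b'  n1⇒n1 (fail-walked)  ** P0@[56:56]
[57] read 'e'  n1⇒n0 (fail-walked)
[58] read 'd'  n0⇒n0
[59] read 'c'  n0⇒n4
[60] read 'd'  n4⇒n5  ** P2@[59:60]
[61] read 'd'  n5⇒n0 (fail-walked)
[62] read 'c'  n0⇒n4

Result: [[1,1],[2,0],[6,1],[7,2],[8,0],[10,0],[11,0],[15,1],[17,2],[21,1],[23,1],[25,1],[27,2],[30,0],[32,2],[34,2],[35,0],[36,0],[38,1],[41,1],[42,2],[43,0],[44,0],[45,0],[47,0],[50,1],[55,0],[56,0],[60,2]]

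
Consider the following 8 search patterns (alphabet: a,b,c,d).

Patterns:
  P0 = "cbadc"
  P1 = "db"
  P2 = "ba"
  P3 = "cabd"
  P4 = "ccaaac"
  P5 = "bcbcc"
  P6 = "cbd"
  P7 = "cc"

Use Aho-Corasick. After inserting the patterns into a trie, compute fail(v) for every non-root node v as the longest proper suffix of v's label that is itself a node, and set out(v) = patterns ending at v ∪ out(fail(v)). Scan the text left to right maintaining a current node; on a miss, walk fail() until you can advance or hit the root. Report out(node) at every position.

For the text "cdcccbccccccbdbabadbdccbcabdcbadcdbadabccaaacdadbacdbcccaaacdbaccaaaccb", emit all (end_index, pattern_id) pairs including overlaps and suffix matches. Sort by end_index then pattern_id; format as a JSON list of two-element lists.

Construct AC machine:
Trie (insert patterns):
  n0 'ε': b→8 c→1 d→6
  n1 'c': a→10 b→2 c→13
  n2 'cb': a→3 d→22
  n3 'cba': d→4
  n4 'cbad': c→5
  n5 'cbadc': ·  [P0 ends]
  n6 'd': b→7
  n7 'db': ·  [P1 ends]
  n8 'b': a→9 c→18
  n9 'ba': ·  [P2 ends]
  n10 'ca': b→11
  n11 'cab': d→12
  n12 'cabd': ·  [P3 ends]
  n13 'cc': a→14  [P7 ends]
  n14 'cca': a→15
  n15 'ccaa': a→16
  n16 'ccaaa': c→17
  n17 'ccaaac': ·  [P4 ends]
  n18 'bc': b→19
  n19 'bcb': c→20
  n20 'bcbc': c→21
  n21 'bcbcc': ·  [P5 ends]
  n22 'cbd': ·  [P6 ends]

Failure links (BFS by depth):
  n1('c'): parent n0 fail=0; on 'c' 0 → fail=0;  out ∅∪∅=∅
  n6('d'): parent n0 fail=0; on 'd' 0 → fail=0;  out ∅∪∅=∅
  n8('b'): parent n0 fail=0; on 'b' 0 → fail=0;  out ∅∪∅=∅
  n2('cb'): parent n1 fail=0; on 'b' 0 → fail=8;  out ∅∪∅=∅
  n7('db'): parent n6 fail=0; on 'b' 0 → fail=8;  out {1}∪∅={1}
  n9('ba'): parent n8 fail=0; on 'a' 0 → fail=0;  out {2}∪∅={2}
  n10('ca'): parent n1 fail=0; on 'a' 0 → fail=0;  out ∅∪∅=∅
  n13('cc'): parent n1 fail=0; on 'c' 0 → fail=1;  out {7}∪∅={7}
  n18('bc'): parent n8 fail=0; on 'c' 0 → fail=1;  out ∅∪∅=∅
  n3('cba'): parent n2 fail=8; on 'a' 8 → fail=9;  out ∅∪{2}={2}
  n11('cab'): parent n10 fail=0; on 'b' 0 → fail=8;  out ∅∪∅=∅
  n14('cca'): parent n13 fail=1; on 'a' 1 → fail=10;  out ∅∪∅=∅
  n19('bcb'): parent n18 fail=1; on 'b' 1 → fail=2;  out ∅∪∅=∅
  n22('cbd'): parent n2 fail=8; on 'd' 8→0 → fail=6;  out {6}∪∅={6}
  n4('cbad'): parent n3 fail=9; on 'd' 9→0 → fail=6;  out ∅∪∅=∅
  n12('cabd'): parent n11 fail=8; on 'd' 8→0 → fail=6;  out {3}∪∅={3}
  n15('ccaa'): parent n14 fail=10; on 'a' 10→0 → fail=0;  out ∅∪∅=∅
  n20('bcbc'): parent n19 fail=2; on 'c' 2→8 → fail=18;  out ∅∪∅=∅
  n5('cbadc'): parent n4 fail=6; on 'c' 6→0 → fail=1;  out {0}∪∅={0}
  n16('ccaaa'): parent n15 fail=0; on 'a' 0 → fail=0;  out ∅∪∅=∅
  n21('bcbcc'): parent n20 fail=18; on 'c' 18→1 → fail=13;  out {5}∪{7}={5,7}
  n17('ccaaac'): parent n16 fail=0; on 'c' 0 → fail=1;  out {4}∪∅={4}

Scan:
[0] read 'c'  n0⇒n1
[1] read 'd'  n1⇒n6 ·f
[2] read 'c'  n6⇒n1 ·f
[3] read 'c'  n1⇒n13  ** P7@[2:3]
[4] read 'c'  n13⇒n13 ·f  ** P7@[3:4]
[5] read 'b'  n13⇒n2 ·f
[6] read 'c'  n2⇒n18 ·f
[7] read 'c'  n18⇒n13 ·f  ** P7@[6:7]
[8] read 'c'  n13⇒n13 ·f  ** P7@[7:8]
[9] read 'c'  n13⇒n13 ·f  ** P7@[8:9]
[10] read 'c'  n13⇒n13 ·f  ** P7@[9:10]
[11] read 'c'  n13⇒n13 ·f  ** P7@[10:11]
[12] read 'b'  n13⇒n2 ·f
[13] read 'd'  n2⇒n22  ** P6@[11:13]
[14] read 'b'  n22⇒n7 ·f  ** P1@[13:14]
[15] read 'a'  n7⇒n9 ·f  ** P2@[14:15]
[16] read 'b'  n9⇒n8 ·f
[17] read 'a'  n8⇒n9  ** P2@[16:17]
[18] read 'd'  n9⇒n6 ·f
[19] read 'b'  n6⇒n7  ** P1@[18:19]
[20] read 'd'  n7⇒n6 ·f
[21] read 'c'  n6⇒n1 ·f
[22] read 'c'  n1⇒n13  ** P7@[21:22]
[23] read 'b'  n13⇒n2 ·f
[24] read 'c'  n2⇒n18 ·f
[25] read 'a'  n18⇒n10 ·f
[26] read 'b'  n10⇒n11
[27] read 'd'  n11⇒n12  ** P3@[24:27]
[28] read 'c'  n12⇒n1 ·f
[29] read 'b'  n1⇒n2
[30] read 'a'  n2⇒n3  ** P2@[29:30]
[31] read 'd'  n3⇒n4
[32] read 'c'  n4⇒n5  ** P0@[28:32]
[33] read 'd'  n5⇒n6 ·f
[34] read 'b'  n6⇒n7  ** P1@[33:34]
[35] read 'a'  n7⇒n9 ·f  ** P2@[34:35]
[36] read 'd'  n9⇒n6 ·f
[37] read 'a'  n6⇒n0 ·f
[38] read 'b'  n0⇒n8
[39] read 'c'  n8⇒n18
[40] read 'c'  n18⇒n13 ·f  ** P7@[39:40]
[41] read 'a'  n13⇒n14
[42] read 'a'  n14⇒n15
[43] read 'a'  n15⇒n16
[44] read 'c'  n16⇒n17  ** P4@[39:44]
[45] read 'd'  n17⇒n6 ·f
[46] read 'a'  n6⇒n0 ·f
[47] read 'd'  n0⇒n6
[48] read 'b'  n6⇒n7  ** P1@[47:48]
[49] read 'a'  n7⇒n9 ·f  ** P2@[48:49]
[50] read 'c'  n9⇒n1 ·f
[51] read 'd'  n1⇒n6 ·f
[52] read 'b'  n6⇒n7  ** P1@[51:52]
[53] read 'c'  n7⇒n18 ·f
[54] read 'c'  n18⇒n13 ·f  ** P7@[53:54]
[55] read 'c'  n13⇒n13 ·f  ** P7@[54:55]
[56] read 'a'  n13⇒n14
[57] read 'a'  n14⇒n15
[58] read 'a'  n15⇒n16
[59] read 'c'  n16⇒n17  ** P4@[54:59]
[60] read 'd'  n17⇒n6 ·f
[61] read 'b'  n6⇒n7  ** P1@[60:61]
[62] read 'a'  n7⇒n9 ·f  ** P2@[61:62]
[63] read 'c'  n9⇒n1 ·f
[64] read 'c'  n1⇒n13  ** P7@[63:64]
[65] read 'a'  n13⇒n14
[66] read 'a'  n14⇒n15
[67] read 'a'  n15⇒n16
[68] read 'c'  n16⇒n17  ** P4@[63:68]
[69] read 'c'  n17⇒n13 ·f  ** P7@[68:69]
[70] read 'b'  n13⇒n2 ·f

Matches: [[3,7],[4,7],[7,7],[8,7],[9,7],[10,7],[11,7],[13,6],[14,1],[15,2],[17,2],[19,1],[22,7],[27,3],[30,2],[32,0],[34,1],[35,2],[40,7],[44,4],[48,1],[49,2],[52,1],[54,7],[55,7],[59,4],[61,1],[62,2],[64,7],[68,4],[69,7]]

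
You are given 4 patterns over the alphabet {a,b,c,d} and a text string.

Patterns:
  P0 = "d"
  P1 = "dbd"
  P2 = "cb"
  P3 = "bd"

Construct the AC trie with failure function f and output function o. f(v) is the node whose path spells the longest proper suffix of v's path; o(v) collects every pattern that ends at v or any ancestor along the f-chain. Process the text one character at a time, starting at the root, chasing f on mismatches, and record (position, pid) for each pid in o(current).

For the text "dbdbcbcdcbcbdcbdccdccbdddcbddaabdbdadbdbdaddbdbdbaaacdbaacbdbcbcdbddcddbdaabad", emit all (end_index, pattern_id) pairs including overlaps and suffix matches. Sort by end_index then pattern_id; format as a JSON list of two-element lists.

Construct AC machine:
Trie (insert patterns):
  n0 'ε': b→6 c→4 d→1
  n1 'd': b→2  ←P0
  n2 'db': d→3
  n3 'dbd': ·  ←P1
  n4 'c': b→5
  n5 'cb': ·  ←P2
  n6 'b': d→7
  n7 'bd': ·  ←P3

BFS fail/out derivation:
  fail(1) 'd': from fail(0)=0 chase 'd': 0 ⇒ 0;  out={0}∪out(0)={0}
  fail(4) 'c': from fail(0)=0 chase 'c': 0 ⇒ 0;  out=∅∪out(0)=∅
  fail(6) 'b': from fail(0)=0 chase 'b': 0 ⇒ 0;  out=∅∪out(0)=∅
  fail(2) 'db': from fail(1)=0 chase 'b': 0 ⇒ 6;  out=∅∪out(6)=∅
  fail(5) 'cb': from fail(4)=0 chase 'b': 0 ⇒ 6;  out={2}∪out(6)={2}
  fail(7) 'bd': from fail(6)=0 chase 'd': 0 ⇒ 1;  out={3}∪out(1)={0,3}
  fail(3) 'dbd': from fail(2)=6 chase 'd': 6 ⇒ 7;  out={1}∪out(7)={0,1,3}

Scan:
pos 0 'd': at 1  emit P0@[0:0]
pos 1 'b': at 2
pos 2 'd': at 3  emit P0@[2:2],P1@[0:2],P3@[1:2]
pos 3 'b': at 2 (via fail)
pos 4 'c': at 4 (via fail)
pos 5 'b': at 5  emit P2@[4:5]
pos 6 'c': at 4 (via fail)
pos 7 'd': at 1 (via fail)  emit P0@[7:7]
pos 8 'c': at 4 (via fail)
pos 9 'b': at 5  emit P2@[8:9]
pos 10 'c': at 4 (via fail)
pos 11 'b': at 5  emit P2@[10:11]
pos 12 'd': at 7 (via fail)  emit P0@[12:12],P3@[11:12]
pos 13 'c': at 4 (via fail)
pos 14 'b': at 5  emit P2@[13:14]
pos 15 'd': at 7 (via fail)  emit P0@[15:15],P3@[14:15]
pos 16 'c': at 4 (via fail)
pos 17 'c': at 4 (via fail)
pos 18 'd': at 1 (via fail)  emit P0@[18:18]
pos 19 'c': at 4 (via fail)
pos 20 'c': at 4 (via fail)
pos 21 'b': at 5  emit P2@[20:21]
pos 22 'd': at 7 (via fail)  emit P0@[22:22],P3@[21:22]
pos 23 'd': at 1 (via fail)  emit P0@[23:23]
pos 24 'd': at 1 (via fail)  emit P0@[24:24]
pos 25 'c': at 4 (via fail)
pos 26 'b': at 5  emit P2@[25:26]
pos 27 'd': at 7 (via fail)  emit P0@[27:27],P3@[26:27]
pos 28 'd': at 1 (via fail)  emit P0@[28:28]
pos 29 'a': at 0 (via fail)
pos 30 'a': at 0
pos 31 'b': at 6
pos 32 'd': at 7  emit P0@[32:32],P3@[31:32]
pos 33 'b': at 2 (via fail)
pos 34 'd': at 3  emit P0@[34:34],P1@[32:34],P3@[33:34]
pos 35 'a': at 0 (via fail)
pos 36 'd': at 1  emit P0@[36:36]
pos 37 'b': at 2
pos 38 'd': at 3  emit P0@[38:38],P1@[36:38],P3@[37:38]
pos 39 'b': at 2 (via fail)
pos 40 'd': at 3  emit P0@[40:40],P1@[38:40],P3@[39:40]
pos 41 'a': at 0 (via fail)
pos 42 'd': at 1  emit P0@[42:42]
pos 43 'd': at 1 (via fail)  emit P0@[43:43]
pos 44 'b': at 2
pos 45 'd': at 3  emit P0@[45:45],P1@[43:45],P3@[44:45]
pos 46 'b': at 2 (via fail)
pos 47 'd': at 3  emit P0@[47:47],P1@[45:47],P3@[46:47]
pos 48 'b': at 2 (via fail)
pos 49 'a': at 0 (via fail)
pos 50 'a': at 0
pos 51 'a': at 0
pos 52 'c': at 4
pos 53 'd': at 1 (via fail)  emit P0@[53:53]
pos 54 'b': at 2
pos 55 'a': at 0 (via fail)
pos 56 'a': at 0
pos 57 'c': at 4
pos 58 'b': at 5  emit P2@[57:58]
pos 59 'd': at 7 (via fail)  emit P0@[59:59],P3@[58:59]
pos 60 'b': at 2 (via fail)
pos 61 'c': at 4 (via fail)
pos 62 'b': at 5  emit P2@[61:62]
pos 63 'c': at 4 (via fail)
pos 64 'd': at 1 (via fail)  emit P0@[64:64]
pos 65 'b': at 2
pos 66 'd': at 3  emit P0@[66:66],P1@[64:66],P3@[65:66]
pos 67 'd': at 1 (via fail)  emit P0@[67:67]
pos 68 'c': at 4 (via fail)
pos 69 'd': at 1 (via fail)  emit P0@[69:69]
pos 70 'd': at 1 (via fail)  emit P0@[70:70]
pos 71 'b': at 2
pos 72 'd': at 3  emit P0@[72:72],P1@[70:72],P3@[71:72]
pos 73 'a': at 0 (via fail)
pos 74 'a': at 0
pos 75 'b': at 6
pos 76 'a': at 0 (via fail)
pos 77 'd': at 1  emit P0@[77:77]

Result: [[0,0],[2,0],[2,1],[2,3],[5,2],[7,0],[9,2],[11,2],[12,0],[12,3],[14,2],[15,0],[15,3],[18,0],[21,2],[22,0],[22,3],[23,0],[24,0],[26,2],[27,0],[27,3],[28,0],[32,0],[32,3],[34,0],[34,1],[34,3],[36,0],[38,0],[38,1],[38,3],[40,0],[40,1],[40,3],[42,0],[43,0],[45,0],[45,1],[45,3],[47,0],[47,1],[47,3],[53,0],[58,2],[59,0],[59,3],[62,2],[64,0],[66,0],[66,1],[66,3],[67,0],[69,0],[70,0],[72,0],[72,1],[72,3],[77,0]]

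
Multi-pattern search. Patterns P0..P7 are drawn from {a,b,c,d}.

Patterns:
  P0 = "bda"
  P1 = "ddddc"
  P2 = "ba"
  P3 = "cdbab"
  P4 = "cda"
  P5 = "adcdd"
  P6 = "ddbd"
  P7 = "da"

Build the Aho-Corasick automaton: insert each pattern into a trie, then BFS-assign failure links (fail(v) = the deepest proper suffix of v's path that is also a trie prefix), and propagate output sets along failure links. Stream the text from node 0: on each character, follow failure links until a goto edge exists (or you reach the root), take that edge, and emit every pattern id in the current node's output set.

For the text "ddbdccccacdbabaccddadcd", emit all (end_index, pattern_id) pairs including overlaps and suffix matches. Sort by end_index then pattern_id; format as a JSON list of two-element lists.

Construct AC machine:
Trie (insert patterns):
  n0 'ε': a→16 b→1 c→10 d→4
  n1 'b': a→9 d→2
  n2 'bd': a→3
  n3 'bda': ·  ←P0
  n4 'd': a→23 d→5
  n5 'dd': b→21 d→6
  n6 'ddd': d→7
  n7 'dddd': c→8
  n8 'ddddc': ·  ←P1
  n9 'ba': ·  ←P2
  n10 'c': d→11
  n11 'cd': a→15 b→12
  n12 'cdb': a→13
  n13 'cdba': b→14
  n14 'cdbab': ·  ←P3
  n15 'cda': ·  ←P4
  n16 'a': d→17
  n17 'ad': c→18
  n18 'adc': d→19
  n19 'adcd': d→20
  n20 'adcdd': ·  ←P5
  n21 'ddb': d→22
  n22 'ddbd': ·  ←P6
  n23 'da': ·  ←P7

Failure links (BFS by depth):
  n1('b'): parent n0 fail=0; on 'b' 0 → fail=0;  out ∅∪∅=∅
  n4('d'): parent n0 fail=0; on 'd' 0 → fail=0;  out ∅∪∅=∅
  n10('c'): parent n0 fail=0; on 'c' 0 → fail=0;  out ∅∪∅=∅
  n16('a'): parent n0 fail=0; on 'a' 0 → fail=0;  out ∅∪∅=∅
  n2('bd'): parent n1 fail=0; on 'd' 0 → fail=4;  out ∅∪∅=∅
  n5('dd'): parent n4 fail=0; on 'd' 0 → fail=4;  out ∅∪∅=∅
  n9('ba'): parent n1 fail=0; on 'a' 0 → fail=16;  out {2}∪∅={2}
  n11('cd'): parent n10 fail=0; on 'd' 0 → fail=4;  out ∅∪∅=∅
  n17('ad'): parent n16 fail=0; on 'd' 0 → fail=4;  out ∅∪∅=∅
  n23('da'): parent n4 fail=0; on 'a' 0 → fail=16;  out {7}∪∅={7}
  n3('bda'): parent n2 fail=4; on 'a' 4 → fail=23;  out {0}∪{7}={0,7}
  n6('ddd'): parent n5 fail=4; on 'd' 4 → fail=5;  out ∅∪∅=∅
  n12('cdb'): parent n11 fail=4; on 'b' 4→0 → fail=1;  out ∅∪∅=∅
  n15('cda'): parent n11 fail=4; on 'a' 4 → fail=23;  out {4}∪{7}={4,7}
  n18('adc'): parent n17 fail=4; on 'c' 4→0 → fail=10;  out ∅∪∅=∅
  n21('ddb'): parent n5 fail=4; on 'b' 4→0 → fail=1;  out ∅∪∅=∅
  n7('dddd'): parent n6 fail=5; on 'd' 5 → fail=6;  out ∅∪∅=∅
  n13('cdba'): parent n12 fail=1; on 'a' 1 → fail=9;  out ∅∪{2}={2}
  n19('adcd'): parent n18 fail=10; on 'd' 10 → fail=11;  out ∅∪∅=∅
  n22('ddbd'): parent n21 fail=1; on 'd' 1 → fail=2;  out {6}∪∅={6}
  n8('ddddc'): parent n7 fail=6; on 'c' 6→5→4→0 → fail=10;  out {1}∪∅={1}
  n14('cdbab'): parent n13 fail=9; on 'b' 9→16→0 → fail=1;  out {3}∪∅={3}
  n20('adcdd'): parent n19 fail=11; on 'd' 11→4 → fail=5;  out {5}∪∅={5}

Run:
i=0 'd': node 0→4
i=1 'd': node 4→5
i=2 'b': node 5→21
i=3 'd': node 21→22  → match P6@[0:3]
i=4 'c': node 22→10 ·f
i=5 'c': node 10→10 ·f
i=6 'c': node 10→10 ·f
i=7 'c': node 10→10 ·f
i=8 'a': node 10→16 ·f
i=9 'c': node 16→10 ·f
i=10 'd': node 10→11
i=11 'b': node 11→12
i=12 'a': node 12→13  → match P2@[11:12]
i=13 'b': node 13→14  → match P3@[9:13]
i=14 'a': node 14→9 ·f  → match P2@[13:14]
i=15 'c': node 9→10 ·f
i=16 'c': node 10→10 ·f
i=17 'd': node 10→11
i=18 'd': node 11→5 ·f
i=19 'a': node 5→23 ·f  → match P7@[18:19]
i=20 'd': node 23→17 ·f
i=21 'c': node 17→18
i=22 'd': node 18→19

Result: [[3,6],[12,2],[13,3],[14,2],[19,7]]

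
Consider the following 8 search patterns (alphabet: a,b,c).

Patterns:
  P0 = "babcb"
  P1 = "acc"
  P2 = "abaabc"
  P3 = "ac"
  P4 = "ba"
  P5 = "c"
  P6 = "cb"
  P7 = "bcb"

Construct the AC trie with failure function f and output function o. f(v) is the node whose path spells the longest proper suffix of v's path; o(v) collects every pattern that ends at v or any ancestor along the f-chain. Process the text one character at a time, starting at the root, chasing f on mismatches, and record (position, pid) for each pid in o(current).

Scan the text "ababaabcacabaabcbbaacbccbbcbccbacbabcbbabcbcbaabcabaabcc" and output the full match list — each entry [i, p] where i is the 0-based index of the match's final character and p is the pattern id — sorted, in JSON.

Build:
Trie nodes:
  0='ε' goto a→6 b→1 c→14
  1='b' goto a→2 c→16
  2='ba' goto b→3  [P4 ends]
  3='bab' goto c→4
  4='babc' goto b→5
  5='babcb' goto ·  [P0 ends]
  6='a' goto b→9 c→7
  7='ac' goto c→8  [P3 ends]
  8='acc' goto ·  [P1 ends]
  9='ab' goto a→10
  10='aba' goto a→11
  11='abaa' goto b→12
  12='abaab' goto c→13
  13='abaabc' goto ·  [P2 ends]
  14='c' goto b→15  [P5 ends]
  15='cb' goto ·  [P6 ends]
  16='bc' goto b→17
  17='bcb' goto ·  [P7 ends]

Failure links (BFS by depth):
  fail(1) 'b': from fail(0)=0 chase 'b': 0 ⇒ 0;  out=∅∪out(0)=∅
  fail(6) 'a': from fail(0)=0 chase 'a': 0 ⇒ 0;  out=∅∪out(0)=∅
  fail(14) 'c': from fail(0)=0 chase 'c': 0 ⇒ 0;  out={5}∪out(0)={5}
  fail(2) 'ba': from fail(1)=0 chase 'a': 0 ⇒ 6;  out={4}∪out(6)={4}
  fail(7) 'ac': from fail(6)=0 chase 'c': 0 ⇒ 14;  out={3}∪out(14)={3,5}
  fail(9) 'ab': from fail(6)=0 chase 'b': 0 ⇒ 1;  out=∅∪out(1)=∅
  fail(15) 'cb': from fail(14)=0 chase 'b': 0 ⇒ 1;  out={6}∪out(1)={6}
  fail(16) 'bc': from fail(1)=0 chase 'c': 0 ⇒ 14;  out=∅∪out(14)={5}
  fail(3) 'bab': from fail(2)=6 chase 'b': 6 ⇒ 9;  out=∅∪out(9)=∅
  fail(8) 'acc': from fail(7)=14 chase 'c': 14→0 ⇒ 14;  out={1}∪out(14)={1,5}
  fail(10) 'aba': from fail(9)=1 chase 'a': 1 ⇒ 2;  out=∅∪out(2)={4}
  fail(17) 'bcb': from fail(16)=14 chase 'b': 14 ⇒ 15;  out={7}∪out(15)={6,7}
  fail(4) 'babc': from fail(3)=9 chase 'c': 9→1 ⇒ 16;  out=∅∪out(16)={5}
  fail(11) 'abaa': from fail(10)=2 chase 'a': 2→6→0 ⇒ 6;  out=∅∪out(6)=∅
  fail(5) 'babcb': from fail(4)=16 chase 'b': 16 ⇒ 17;  out={0}∪out(17)={0,6,7}
  fail(12) 'abaab': from fail(11)=6 chase 'b': 6 ⇒ 9;  out=∅∪out(9)=∅
  fail(13) 'abaabc': from fail(12)=9 chase 'c': 9→1 ⇒ 16;  out={2}∪out(16)={2,5}

Text stream:
pos 0 'a': at 6
pos 1 'b': at 9
pos 2 'a': at 10  emit P4@[1:2]
pos 3 'b': at 3 ·f
pos 4 'a': at 10 ·f  emit P4@[3:4]
pos 5 'a': at 11
pos 6 'b': at 12
pos 7 'c': at 13  emit P2@[2:7],P5@[7:7]
pos 8 'a': at 6 ·f
pos 9 'c': at 7  emit P3@[8:9],P5@[9:9]
pos 10 'a': at 6 ·f
pos 11 'b': at 9
pos 12 'a': at 10  emit P4@[11:12]
pos 13 'a': at 11
pos 14 'b': at 12
pos 15 'c': at 13  emit P2@[10:15],P5@[15:15]
pos 16 'b': at 17 ·f  emit P6@[15:16],P7@[14:16]
pos 17 'b': at 1 ·f
pos 18 'a': at 2  emit P4@[17:18]
pos 19 'a': at 6 ·f
pos 20 'c': at 7  emit P3@[19:20],P5@[20:20]
pos 21 'b': at 15 ·f  emit P6@[20:21]
pos 22 'c': at 16 ·f  emit P5@[22:22]
pos 23 'c': at 14 ·f  emit P5@[23:23]
pos 24 'b': at 15  emit P6@[23:24]
pos 25 'b': at 1 ·f
pos 26 'c': at 16  emit P5@[26:26]
pos 27 'b': at 17  emit P6@[26:27],P7@[25:27]
pos 28 'c': at 16 ·f  emit P5@[28:28]
pos 29 'c': at 14 ·f  emit P5@[29:29]
pos 30 'b': at 15  emit P6@[29:30]
pos 31 'a': at 2 ·f  emit P4@[30:31]
pos 32 'c': at 7 ·f  emit P3@[31:32],P5@[32:32]
pos 33 'b': at 15 ·f  emit P6@[32:33]
pos 34 'a': at 2 ·f  emit P4@[33:34]
pos 35 'b': at 3
pos 36 'c': at 4  emit P5@[36:36]
pos 37 'b': at 5  emit P0@[33:37],P6@[36:37],P7@[35:37]
pos 38 'b': at 1 ·f
pos 39 'a': at 2  emit P4@[38:39]
pos 40 'b': at 3
pos 41 'c': at 4  emit P5@[41:41]
pos 42 'b': at 5  emit P0@[38:42],P6@[41:42],P7@[40:42]
pos 43 'c': at 16 ·f  emit P5@[43:43]
pos 44 'b': at 17  emit P6@[43:44],P7@[42:44]
pos 45 'a': at 2 ·f  emit P4@[44:45]
pos 46 'a': at 6 ·f
pos 47 'b': at 9
pos 48 'c': at 16 ·f  emit P5@[48:48]
pos 49 'a': at 6 ·f
pos 50 'b': at 9
pos 51 'a': at 10  emit P4@[50:51]
pos 52 'a': at 11
pos 53 'b': at 12
pos 54 'c': at 13  emit P2@[49:54],P5@[54:54]
pos 55 'c': at 14 ·f  emit P5@[55:55]

Matches: [[2,4],[4,4],[7,2],[7,5],[9,3],[9,5],[12,4],[15,2],[15,5],[16,6],[16,7],[18,4],[20,3],[20,5],[21,6],[22,5],[23,5],[24,6],[26,5],[27,6],[27,7],[28,5],[29,5],[30,6],[31,4],[32,3],[32,5],[33,6],[34,4],[36,5],[37,0],[37,6],[37,7],[39,4],[41,5],[42,0],[42,6],[42,7],[43,5],[44,6],[44,7],[45,4],[48,5],[51,4],[54,2],[54,5],[55,5]]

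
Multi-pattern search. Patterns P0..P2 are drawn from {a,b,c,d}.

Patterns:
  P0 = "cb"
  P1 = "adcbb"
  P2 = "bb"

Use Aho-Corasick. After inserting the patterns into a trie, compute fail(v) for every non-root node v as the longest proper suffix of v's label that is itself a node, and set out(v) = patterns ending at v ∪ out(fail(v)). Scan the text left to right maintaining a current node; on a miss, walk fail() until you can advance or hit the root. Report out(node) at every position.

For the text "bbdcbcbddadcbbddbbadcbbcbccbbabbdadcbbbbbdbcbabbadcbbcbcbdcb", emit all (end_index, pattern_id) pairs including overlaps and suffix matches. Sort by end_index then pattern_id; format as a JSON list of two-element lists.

Construct AC machine:
Trie (insert patterns):
  0='ε' goto a→3 b→8 c→1
  1='c' goto b→2
  2='cb' goto ·  ←P0
  3='a' goto d→4
  4='ad' goto c→5
  5='adc' goto b→6
  6='adcb' goto b→7
  7='adcbb' goto ·  ←P1
  8='b' goto b→9
  9='bb' goto ·  ←P2

BFS fail/out derivation:
  fail(1) 'c': from fail(0)=0 chase 'c': 0 ⇒ 0;  out=∅∪out(0)=∅
  fail(3) 'a': from fail(0)=0 chase 'a': 0 ⇒ 0;  out=∅∪out(0)=∅
  fail(8) 'b': from fail(0)=0 chase 'b': 0 ⇒ 0;  out=∅∪out(0)=∅
  fail(2) 'cb': from fail(1)=0 chase 'b': 0 ⇒ 8;  out={0}∪out(8)={0}
  fail(4) 'ad': from fail(3)=0 chase 'd': 0 ⇒ 0;  out=∅∪out(0)=∅
  fail(9) 'bb': from fail(8)=0 chase 'b': 0 ⇒ 8;  out={2}∪out(8)={2}
  fail(5) 'adc': from fail(4)=0 chase 'c': 0 ⇒ 1;  out=∅∪out(1)=∅
  fail(6) 'adcb': from fail(5)=1 chase 'b': 1 ⇒ 2;  out=∅∪out(2)={0}
  fail(7) 'adcbb': from fail(6)=2 chase 'b': 2→8 ⇒ 9;  out={1}∪out(9)={1,2}

Run:
[0] read 'b'  n0⇒n8
[1] read 'b'  n8⇒n9  emit P2@[0:1]
[2] read 'd'  n9⇒n0 (fail-walked)
[3] read 'c'  n0⇒n1
[4] read 'b'  n1⇒n2  emit P0@[3:4]
[5] read 'c'  n2⇒n1 (fail-walked)
[6] read 'b'  n1⇒n2  emit P0@[5:6]
[7] read 'd'  n2⇒n0 (fail-walked)
[8] read 'd'  n0⇒n0
[9] read 'a'  n0⇒n3
[10] read 'd'  n3⇒n4
[11] read 'c'  n4⇒n5
[12] read 'b'  n5⇒n6  emit P0@[11:12]
[13] read 'b'  n6⇒n7  emit P1@[9:13],P2@[12:13]
[14] read 'd'  n7⇒n0 (fail-walked)
[15] read 'd'  n0⇒n0
[16] read 'b'  n0⇒n8
[17] read 'b'  n8⇒n9  emit P2@[16:17]
[18] read 'a'  n9⇒n3 (fail-walked)
[19] read 'd'  n3⇒n4
[20] read 'c'  n4⇒n5
[21] read 'b'  n5⇒n6  emit P0@[20:21]
[22] read 'b'  n6⇒n7  emit P1@[18:22],P2@[21:22]
[23] read 'c'  n7⇒n1 (fail-walked)
[24] read 'b'  n1⇒n2  emit P0@[23:24]
[25] read 'c'  n2⇒n1 (fail-walked)
[26] read 'c'  n1⇒n1 (fail-walked)
[27] read 'b'  n1⇒n2  emit P0@[26:27]
[28] read 'b'  n2⇒n9 (fail-walked)  emit P2@[27:28]
[29] read 'a'  n9⇒n3 (fail-walked)
[30] read 'b'  n3⇒n8 (fail-walked)
[31] read 'b'  n8⇒n9  emit P2@[30:31]
[32] read 'd'  n9⇒n0 (fail-walked)
[33] read 'a'  n0⇒n3
[34] read 'd'  n3⇒n4
[35] read 'c'  n4⇒n5
[36] read 'b'  n5⇒n6  emit P0@[35:36]
[37] read 'b'  n6⇒n7  emit P1@[33:37],P2@[36:37]
[38] read 'b'  n7⇒n9 (fail-walked)  emit P2@[37:38]
[39] read 'b'  n9⇒n9 (fail-walked)  emit P2@[38:39]
[40] read 'b'  n9⇒n9 (fail-walked)  emit P2@[39:40]
[41] read 'd'  n9⇒n0 (fail-walked)
[42] read 'b'  n0⇒n8
[43] read 'c'  n8⇒n1 (fail-walked)
[44] read 'b'  n1⇒n2  emit P0@[43:44]
[45] read 'a'  n2⇒n3 (fail-walked)
[46] read 'b'  n3⇒n8 (fail-walked)
[47] read 'b'  n8⇒n9  emit P2@[46:47]
[48] read 'a'  n9⇒n3 (fail-walked)
[49] read 'd'  n3⇒n4
[50] read 'c'  n4⇒n5
[51] read 'b'  n5⇒n6  emit P0@[50:51]
[52] read 'b'  n6⇒n7  emit P1@[48:52],P2@[51:52]
[53] read 'c'  n7⇒n1 (fail-walked)
[54] read 'b'  n1⇒n2  emit P0@[53:54]
[55] read 'c'  n2⇒n1 (fail-walked)
[56] read 'b'  n1⇒n2  emit P0@[55:56]
[57] read 'd'  n2⇒n0 (fail-walked)
[58] read 'c'  n0⇒n1
[59] read 'b'  n1⇒n2  emit P0@[58:59]

Matches: [[1,2],[4,0],[6,0],[12,0],[13,1],[13,2],[17,2],[21,0],[22,1],[22,2],[24,0],[27,0],[28,2],[31,2],[36,0],[37,1],[37,2],[38,2],[39,2],[40,2],[44,0],[47,2],[51,0],[52,1],[52,2],[54,0],[56,0],[59,0]]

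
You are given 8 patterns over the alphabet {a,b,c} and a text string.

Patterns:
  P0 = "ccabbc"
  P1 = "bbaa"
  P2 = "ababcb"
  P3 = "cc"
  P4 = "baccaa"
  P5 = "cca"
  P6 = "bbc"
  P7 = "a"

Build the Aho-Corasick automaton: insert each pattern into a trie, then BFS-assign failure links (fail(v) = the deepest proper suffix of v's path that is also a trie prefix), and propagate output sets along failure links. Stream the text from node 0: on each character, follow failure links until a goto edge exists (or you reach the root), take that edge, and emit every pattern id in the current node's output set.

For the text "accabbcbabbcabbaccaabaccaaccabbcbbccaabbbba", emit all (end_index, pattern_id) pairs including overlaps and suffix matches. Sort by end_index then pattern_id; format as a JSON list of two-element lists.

Build:
Trie (insert patterns):
  n0 'ε': a→11 b→7 c→1
  n1 'c': c→2
  n2 'cc': a→3  [P3 ends]
  n3 'cca': b→4  [P5 ends]
  n4 'ccab': b→5
  n5 'ccabb': c→6
  n6 'ccabbc': ·  [P0 ends]
  n7 'b': a→17 b→8
  n8 'bb': a→9 c→22
  n9 'bba': a→10
  n10 'bbaa': ·  [P1 ends]
  n11 'a': b→12  [P7 ends]
  n12 'ab': a→13
  n13 'aba': b→14
  n14 'abab': c→15
  n15 'ababc': b→16
  n16 'ababcb': ·  [P2 ends]
  n17 'ba': c→18
  n18 'bac': c→19
  n19 'bacc': a→20
  n20 'bacca': a→21
  n21 'baccaa': ·  [P4 ends]
  n22 'bbc': ·  [P6 ends]

BFS fail/out derivation:
  n1('c'): parent n0 fail=0; on 'c' 0 → fail=0;  out ∅∪∅=∅
  n7('b'): parent n0 fail=0; on 'b' 0 → fail=0;  out ∅∪∅=∅
  n11('a'): parent n0 fail=0; on 'a' 0 → fail=0;  out {7}∪∅={7}
  n2('cc'): parent n1 fail=0; on 'c' 0 → fail=1;  out {3}∪∅={3}
  n8('bb'): parent n7 fail=0; on 'b' 0 → fail=7;  out ∅∪∅=∅
  n12('ab'): parent n11 fail=0; on 'b' 0 → fail=7;  out ∅∪∅=∅
  n17('ba'): parent n7 fail=0; on 'a' 0 → fail=11;  out ∅∪{7}={7}
  n3('cca'): parent n2 fail=1; on 'a' 1→0 → fail=11;  out {5}∪{7}={5,7}
  n9('bba'): parent n8 fail=7; on 'a' 7 → fail=17;  out ∅∪{7}={7}
  n13('aba'): parent n12 fail=7; on 'a' 7 → fail=17;  out ∅∪{7}={7}
  n18('bac'): parent n17 fail=11; on 'c' 11→0 → fail=1;  out ∅∪∅=∅
  n22('bbc'): parent n8 fail=7; on 'c' 7→0 → fail=1;  out {6}∪∅={6}
  n4('ccab'): parent n3 fail=11; on 'b' 11 → fail=12;  out ∅∪∅=∅
  n10('bbaa'): parent n9 fail=17; on 'a' 17→11→0 → fail=11;  out {1}∪{7}={1,7}
  n14('abab'): parent n13 fail=17; on 'b' 17→11 → fail=12;  out ∅∪∅=∅
  n19('bacc'): parent n18 fail=1; on 'c' 1 → fail=2;  out ∅∪{3}={3}
  n5('ccabb'): parent n4 fail=12; on 'b' 12→7 → fail=8;  out ∅∪∅=∅
  n15('ababc'): parent n14 fail=12; on 'c' 12→7→0 → fail=1;  out ∅∪∅=∅
  n20('bacca'): parent n19 fail=2; on 'a' 2 → fail=3;  out ∅∪{5,7}={5,7}
  n6('ccabbc'): parent n5 fail=8; on 'c' 8 → fail=22;  out {0}∪{6}={0,6}
  n16('ababcb'): parent n15 fail=1; on 'b' 1→0 → fail=7;  out {2}∪∅={2}
  n21('baccaa'): parent n20 fail=3; on 'a' 3→11→0 → fail=11;  out {4}∪{7}={4,7}

Scan:
pos 0 'a': at 11  → match P7@[0:0]
pos 1 'c': at 1 (via fail)
pos 2 'c': at 2  → match P3@[1:2]
pos 3 'a': at 3  → match P5@[1:3],P7@[3:3]
pos 4 'b': at 4
pos 5 'b': at 5
pos 6 'c': at 6  → match P0@[1:6],P6@[4:6]
pos 7 'b': at 7 (via fail)
pos 8 'a': at 17  → match P7@[8:8]
pos 9 'b': at 12 (via fail)
pos 10 'b': at 8 (via fail)
pos 11 'c': at 22  → match P6@[9:11]
pos 12 'a': at 11 (via fail)  → match P7@[12:12]
pos 13 'b': at 12
pos 14 'b': at 8 (via fail)
pos 15 'a': at 9  → match P7@[15:15]
pos 16 'c': at 18 (via fail)
pos 17 'c': at 19  → match P3@[16:17]
pos 18 'a': at 20  → match P5@[16:18],P7@[18:18]
pos 19 'a': at 21  → match P4@[14:19],P7@[19:19]
pos 20 'b': at 12 (via fail)
pos 21 'a': at 13  → match P7@[21:21]
pos 22 'c': at 18 (via fail)
pos 23 'c': at 19  → match P3@[22:23]
pos 24 'a': at 20  → match P5@[22:24],P7@[24:24]
pos 25 'a': at 21  → match P4@[20:25],P7@[25:25]
pos 26 'c': at 1 (via fail)
pos 27 'c': at 2  → match P3@[26:27]
pos 28 'a': at 3  → match P5@[26:28],P7@[28:28]
pos 29 'b': at 4
pos 30 'b': at 5
pos 31 'c': at 6  → match P0@[26:31],P6@[29:31]
pos 32 'b': at 7 (via fail)
pos 33 'b': at 8
pos 34 'c': at 22  → match P6@[32:34]
pos 35 'c': at 2 (via fail)  → match P3@[34:35]
pos 36 'a': at 3  → match P5@[34:36],P7@[36:36]
pos 37 'a': at 11 (via fail)  → match P7@[37:37]
pos 38 'b': at 12
pos 39 'b': at 8 (via fail)
pos 40 'b': at 8 (via fail)
pos 41 'b': at 8 (via fail)
pos 42 'a': at 9  → match P7@[42:42]

All matches (sorted): [[0,7],[2,3],[3,5],[3,7],[6,0],[6,6],[8,7],[11,6],[12,7],[15,7],[17,3],[18,5],[18,7],[19,4],[19,7],[21,7],[23,3],[24,5],[24,7],[25,4],[25,7],[27,3],[28,5],[28,7],[31,0],[31,6],[34,6],[35,3],[36,5],[36,7],[37,7],[42,7]]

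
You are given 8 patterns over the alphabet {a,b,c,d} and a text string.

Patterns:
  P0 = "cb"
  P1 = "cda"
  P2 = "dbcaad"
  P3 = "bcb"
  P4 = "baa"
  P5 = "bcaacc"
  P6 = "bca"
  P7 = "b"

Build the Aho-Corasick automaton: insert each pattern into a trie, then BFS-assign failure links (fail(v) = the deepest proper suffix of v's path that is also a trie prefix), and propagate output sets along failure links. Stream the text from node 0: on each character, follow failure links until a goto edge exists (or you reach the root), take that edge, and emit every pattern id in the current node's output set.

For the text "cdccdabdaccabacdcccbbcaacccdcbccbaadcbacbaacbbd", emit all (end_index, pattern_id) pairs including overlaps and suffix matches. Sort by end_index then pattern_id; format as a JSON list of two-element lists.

Build:
Trie nodes:
  n0 'ε': b→11 c→1 d→5
  n1 'c': b→2 d→3
  n2 'cb': ·  [P0 ends]
  n3 'cd': a→4
  n4 'cda': ·  [P1 ends]
  n5 'd': b→6
  n6 'db': c→7
  n7 'dbc': a→8
  n8 'dbca': a→9
  n9 'dbcaa': d→10
  n10 'dbcaad': ·  [P2 ends]
  n11 'b': a→14 c→12  [P7 ends]
  n12 'bc': a→16 b→13
  n13 'bcb': ·  [P3 ends]
  n14 'ba': a→15
  n15 'baa': ·  [P4 ends]
  n16 'bca': a→17  [P6 ends]
  n17 'bcaa': c→18
  n18 'bcaac': c→19
  n19 'bcaacc': ·  [P5 ends]

Failure links (BFS by depth):
  fail(1) 'c': from fail(0)=0 chase 'c': 0 ⇒ 0;  out=∅∪out(0)=∅
  fail(5) 'd': from fail(0)=0 chase 'd': 0 ⇒ 0;  out=∅∪out(0)=∅
  fail(11) 'b': from fail(0)=0 chase 'b': 0 ⇒ 0;  out={7}∪out(0)={7}
  fail(2) 'cb': from fail(1)=0 chase 'b': 0 ⇒ 11;  out={0}∪out(11)={0,7}
  fail(3) 'cd': from fail(1)=0 chase 'd': 0 ⇒ 5;  out=∅∪out(5)=∅
  fail(6) 'db': from fail(5)=0 chase 'b': 0 ⇒ 11;  out=∅∪out(11)={7}
  fail(12) 'bc': from fail(11)=0 chase 'c': 0 ⇒ 1;  out=∅∪out(1)=∅
  fail(14) 'ba': from fail(11)=0 chase 'a': 0 ⇒ 0;  out=∅∪out(0)=∅
  fail(4) 'cda': from fail(3)=5 chase 'a': 5→0 ⇒ 0;  out={1}∪out(0)={1}
  fail(7) 'dbc': from fail(6)=11 chase 'c': 11 ⇒ 12;  out=∅∪out(12)=∅
  fail(13) 'bcb': from fail(12)=1 chase 'b': 1 ⇒ 2;  out={3}∪out(2)={0,3,7}
  fail(15) 'baa': from fail(14)=0 chase 'a': 0 ⇒ 0;  out={4}∪out(0)={4}
  fail(16) 'bca': from fail(12)=1 chase 'a': 1→0 ⇒ 0;  out={6}∪out(0)={6}
  fail(8) 'dbca': from fail(7)=12 chase 'a': 12 ⇒ 16;  out=∅∪out(16)={6}
  fail(17) 'bcaa': from fail(16)=0 chase 'a': 0 ⇒ 0;  out=∅∪out(0)=∅
  fail(9) 'dbcaa': from fail(8)=16 chase 'a': 16 ⇒ 17;  out=∅∪out(17)=∅
  fail(18) 'bcaac': from fail(17)=0 chase 'c': 0 ⇒ 1;  out=∅∪out(1)=∅
  fail(10) 'dbcaad': from fail(9)=17 chase 'd': 17→0 ⇒ 5;  out={2}∪out(5)={2}
  fail(19) 'bcaacc': from fail(18)=1 chase 'c': 1→0 ⇒ 1;  out={5}∪out(1)={5}

Text stream:
pos 0 'c': at 1
pos 1 'd': at 3
pos 2 'c': at 1 (via fail)
pos 3 'c': at 1 (via fail)
pos 4 'd': at 3
pos 5 'a': at 4  ** P1@[3:5]
pos 6 'b': at 11 (via fail)  ** P7@[6:6]
pos 7 'd': at 5 (via fail)
pos 8 'a': at 0 (via fail)
pos 9 'c': at 1
pos 10 'c': at 1 (via fail)
pos 11 'a': at 0 (via fail)
pos 12 'b': at 11  ** P7@[12:12]
pos 13 'a': at 14
pos 14 'c': at 1 (via fail)
pos 15 'd': at 3
pos 16 'c': at 1 (via fail)
pos 17 'c': at 1 (via fail)
pos 18 'c': at 1 (via fail)
pos 19 'b': at 2  ** P0@[18:19],P7@[19:19]
pos 20 'b': at 11 (via fail)  ** P7@[20:20]
pos 21 'c': at 12
pos 22 'a': at 16  ** P6@[20:22]
pos 23 'a': at 17
pos 24 'c': at 18
pos 25 'c': at 19  ** P5@[20:25]
pos 26 'c': at 1 (via fail)
pos 27 'd': at 3
pos 28 'c': at 1 (via fail)
pos 29 'b': at 2  ** P0@[28:29],P7@[29:29]
pos 30 'c': at 12 (via fail)
pos 31 'c': at 1 (via fail)
pos 32 'b': at 2  ** P0@[31:32],P7@[32:32]
pos 33 'a': at 14 (via fail)
pos 34 'a': at 15  ** P4@[32:34]
pos 35 'd': at 5 (via fail)
pos 36 'c': at 1 (via fail)
pos 37 'b': at 2  ** P0@[36:37],P7@[37:37]
pos 38 'a': at 14 (via fail)
pos 39 'c': at 1 (via fail)
pos 40 'b': at 2  ** P0@[39:40],P7@[40:40]
pos 41 'a': at 14 (via fail)
pos 42 'a': at 15  ** P4@[40:42]
pos 43 'c': at 1 (via fail)
pos 44 'b': at 2  ** P0@[43:44],P7@[44:44]
pos 45 'b': at 11 (via fail)  ** P7@[45:45]
pos 46 'd': at 5 (via fail)

Matches: [[5,1],[6,7],[12,7],[19,0],[19,7],[20,7],[22,6],[25,5],[29,0],[29,7],[32,0],[32,7],[34,4],[37,0],[37,7],[40,0],[40,7],[42,4],[44,0],[44,7],[45,7]]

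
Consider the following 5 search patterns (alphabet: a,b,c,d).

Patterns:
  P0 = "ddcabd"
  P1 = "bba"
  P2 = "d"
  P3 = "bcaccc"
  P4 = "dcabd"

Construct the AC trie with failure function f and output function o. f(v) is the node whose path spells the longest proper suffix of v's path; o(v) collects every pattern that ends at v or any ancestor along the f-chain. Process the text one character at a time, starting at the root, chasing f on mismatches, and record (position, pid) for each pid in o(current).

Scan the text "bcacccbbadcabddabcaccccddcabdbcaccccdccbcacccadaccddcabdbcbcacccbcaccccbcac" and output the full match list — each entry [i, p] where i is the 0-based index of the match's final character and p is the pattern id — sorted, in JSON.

Build:
Trie nodes:
  n0 'ε': b→7 d→1
  n1 'd': c→15 d→2  ←P2
  n2 'dd': c→3
  n3 'ddc': a→4
  n4 'ddca': b→5
  n5 'ddcab': d→6
  n6 'ddcabd': ·  ←P0
  n7 'b': b→8 c→10
  n8 'bb': a→9
  n9 'bba': ·  ←P1
  n10 'bc': a→11
  n11 'bca': c→12
  n12 'bcac': c→13
  n13 'bcacc': c→14
  n14 'bcaccc': ·  ←P3
  n15 'dc': a→16
  n16 'dca': b→17
  n17 'dcab': d→18
  n18 'dcabd': ·  ←P4

Failure links (BFS by depth):
  fail(1) 'd': from fail(0)=0 chase 'd': 0 ⇒ 0;  out={2}∪out(0)={2}
  fail(7) 'b': from fail(0)=0 chase 'b': 0 ⇒ 0;  out=∅∪out(0)=∅
  fail(2) 'dd': from fail(1)=0 chase 'd': 0 ⇒ 1;  out=∅∪out(1)={2}
  fail(8) 'bb': from fail(7)=0 chase 'b': 0 ⇒ 7;  out=∅∪out(7)=∅
  fail(10) 'bc': from fail(7)=0 chase 'c': 0 ⇒ 0;  out=∅∪out(0)=∅
  fail(15) 'dc': from fail(1)=0 chase 'c': 0 ⇒ 0;  out=∅∪out(0)=∅
  fail(3) 'ddc': from fail(2)=1 chase 'c': 1 ⇒ 15;  out=∅∪out(15)=∅
  fail(9) 'bba': from fail(8)=7 chase 'a': 7→0 ⇒ 0;  out={1}∪out(0)={1}
  fail(11) 'bca': from fail(10)=0 chase 'a': 0 ⇒ 0;  out=∅∪out(0)=∅
  fail(16) 'dca': from fail(15)=0 chase 'a': 0 ⇒ 0;  out=∅∪out(0)=∅
  fail(4) 'ddca': from fail(3)=15 chase 'a': 15 ⇒ 16;  out=∅∪out(16)=∅
  fail(12) 'bcac': from fail(11)=0 chase 'c': 0 ⇒ 0;  out=∅∪out(0)=∅
  fail(17) 'dcab': from fail(16)=0 chase 'b': 0 ⇒ 7;  out=∅∪out(7)=∅
  fail(5) 'ddcab': from fail(4)=16 chase 'b': 16 ⇒ 17;  out=∅∪out(17)=∅
  fail(13) 'bcacc': from fail(12)=0 chase 'c': 0 ⇒ 0;  out=∅∪out(0)=∅
  fail(18) 'dcabd': from fail(17)=7 chase 'd': 7→0 ⇒ 1;  out={4}∪out(1)={2,4}
  fail(6) 'ddcabd': from fail(5)=17 chase 'd': 17 ⇒ 18;  out={0}∪out(18)={0,2,4}
  fail(14) 'bcaccc': from fail(13)=0 chase 'c': 0 ⇒ 0;  out={3}∪out(0)={3}

Scan:
i=0 'b': node 0→7
i=1 'c': node 7→10
i=2 'a': node 10→11
i=3 'c': node 11→12
i=4 'c': node 12→13
i=5 'c': node 13→14  → match P3@[0:5]
i=6 'b': node 14→7 ·f
i=7 'b': node 7→8
i=8 'a': node 8→9  → match P1@[6:8]
i=9 'd': node 9→1 ·f  → match P2@[9:9]
i=10 'c': node 1→15
i=11 'a': node 15→16
i=12 'b': node 16→17
i=13 'd': node 17→18  → match P2@[13:13],P4@[9:13]
i=14 'd': node 18→2 ·f  → match P2@[14:14]
i=15 'a': node 2→0 ·f
i=16 'b': node 0→7
i=17 'c': node 7→10
i=18 'a': node 10→11
i=19 'c': node 11→12
i=20 'c': node 12→13
i=21 'c': node 13→14  → match P3@[16:21]
i=22 'c': node 14→0 ·f
i=23 'd': node 0→1  → match P2@[23:23]
i=24 'd': node 1→2  → match P2@[24:24]
i=25 'c': node 2→3
i=26 'a': node 3→4
i=27 'b': node 4→5
i=28 'd': node 5→6  → match P0@[23:28],P2@[28:28],P4@[24:28]
i=29 'b': node 6→7 ·f
i=30 'c': node 7→10
i=31 'a': node 10→11
i=32 'c': node 11→12
i=33 'c': node 12→13
i=34 'c': node 13→14  → match P3@[29:34]
i=35 'c': node 14→0 ·f
i=36 'd': node 0→1  → match P2@[36:36]
i=37 'c': node 1→15
i=38 'c': node 15→0 ·f
i=39 'b': node 0→7
i=40 'c': node 7→10
i=41 'a': node 10→11
i=42 'c': node 11→12
i=43 'c': node 12→13
i=44 'c': node 13→14  → match P3@[39:44]
i=45 'a': node 14→0 ·f
i=46 'd': node 0→1  → match P2@[46:46]
i=47 'a': node 1→0 ·f
i=48 'c': node 0→0
i=49 'c': node 0→0
i=50 'd': node 0→1  → match P2@[50:50]
i=51 'd': node 1→2  → match P2@[51:51]
i=52 'c': node 2→3
i=53 'a': node 3→4
i=54 'b': node 4→5
i=55 'd': node 5→6  → match P0@[50:55],P2@[55:55],P4@[51:55]
i=56 'b': node 6→7 ·f
i=57 'c': node 7→10
i=58 'b': node 10→7 ·f
i=59 'c': node 7→10
i=60 'a': node 10→11
i=61 'c': node 11→12
i=62 'c': node 12→13
i=63 'c': node 13→14  → match P3@[58:63]
i=64 'b': node 14→7 ·f
i=65 'c': node 7→10
i=66 'a': node 10→11
i=67 'c': node 11→12
i=68 'c': node 12→13
i=69 'c': node 13→14  → match P3@[64:69]
i=70 'c': node 14→0 ·f
i=71 'b': node 0→7
i=72 'c': node 7→10
i=73 'a': node 10→11
i=74 'c': node 11→12

All matches (sorted): [[5,3],[8,1],[9,2],[13,2],[13,4],[14,2],[21,3],[23,2],[24,2],[28,0],[28,2],[28,4],[34,3],[36,2],[44,3],[46,2],[50,2],[51,2],[55,0],[55,2],[55,4],[63,3],[69,3]]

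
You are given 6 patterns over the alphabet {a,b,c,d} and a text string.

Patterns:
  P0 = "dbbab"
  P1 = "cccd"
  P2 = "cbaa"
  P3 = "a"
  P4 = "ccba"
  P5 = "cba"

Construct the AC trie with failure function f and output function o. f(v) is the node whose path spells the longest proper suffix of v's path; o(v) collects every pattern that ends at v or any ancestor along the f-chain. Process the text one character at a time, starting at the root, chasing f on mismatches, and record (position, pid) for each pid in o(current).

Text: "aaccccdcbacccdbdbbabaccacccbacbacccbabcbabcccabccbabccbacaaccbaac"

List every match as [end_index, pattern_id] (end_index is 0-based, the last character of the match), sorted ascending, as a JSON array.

Build:
Trie (insert patterns):
  0='ε' goto a→13 c→6 d→1
  1='d' goto b→2
  2='db' goto b→3
  3='dbb' goto a→4
  4='dbba' goto b→5
  5='dbbab' goto ·  ←P0
  6='c' goto b→10 c→7
  7='cc' goto b→14 c→8
  8='ccc' goto d→9
  9='cccd' goto ·  ←P1
  10='cb' goto a→11
  11='cba' goto a→12  ←P5
  12='cbaa' goto ·  ←P2
  13='a' goto ·  ←P3
  14='ccb' goto a→15
  15='ccba' goto ·  ←P4

BFS fail/out derivation:
  n1('d'): parent n0 fail=0; on 'd' 0 → fail=0;  out ∅∪∅=∅
  n6('c'): parent n0 fail=0; on 'c' 0 → fail=0;  out ∅∪∅=∅
  n13('a'): parent n0 fail=0; on 'a' 0 → fail=0;  out {3}∪∅={3}
  n2('db'): parent n1 fail=0; on 'b' 0 → fail=0;  out ∅∪∅=∅
  n7('cc'): parent n6 fail=0; on 'c' 0 → fail=6;  out ∅∪∅=∅
  n10('cb'): parent n6 fail=0; on 'b' 0 → fail=0;  out ∅∪∅=∅
  n3('dbb'): parent n2 fail=0; on 'b' 0 → fail=0;  out ∅∪∅=∅
  n8('ccc'): parent n7 fail=6; on 'c' 6 → fail=7;  out ∅∪∅=∅
  n11('cba'): parent n10 fail=0; on 'a' 0 → fail=13;  out {5}∪{3}={3,5}
  n14('ccb'): parent n7 fail=6; on 'b' 6 → fail=10;  out ∅∪∅=∅
  n4('dbba'): parent n3 fail=0; on 'a' 0 → fail=13;  out ∅∪{3}={3}
  n9('cccd'): parent n8 fail=7; on 'd' 7→6→0 → fail=1;  out {1}∪∅={1}
  n12('cbaa'): parent n11 fail=13; on 'a' 13→0 → fail=13;  out {2}∪{3}={2,3}
  n15('ccba'): parent n14 fail=10; on 'a' 10 → fail=11;  out {4}∪{3,5}={3,4,5}
  n5('dbbab'): parent n4 fail=13; on 'b' 13→0 → fail=0;  out {0}∪∅={0}

Text stream:
[0] read 'a'  n0⇒n13  emit P3@[0:0]
[1] read 'a'  n13⇒n13 (via fail)  emit P3@[1:1]
[2] read 'c'  n13⇒n6 (via fail)
[3] read 'c'  n6⇒n7
[4] read 'c'  n7⇒n8
[5] read 'c'  n8⇒n8 (via fail)
[6] read 'd'  n8⇒n9  emit P1@[3:6]
[7] read 'c'  n9⇒n6 (via fail)
[8] read 'b'  n6⇒n10
[9] read 'a'  n10⇒n11  emit P3@[9:9],P5@[7:9]
[10] read 'c'  n11⇒n6 (via fail)
[11] read 'c'  n6⇒n7
[12] read 'c'  n7⇒n8
[13] read 'd'  n8⇒n9  emit P1@[10:13]
[14] read 'b'  n9⇒n2 (via fail)
[15] read 'd'  n2⇒n1 (via fail)
[16] read 'b'  n1⇒n2
[17] read 'b'  n2⇒n3
[18] read 'a'  n3⇒n4  emit P3@[18:18]
[19] read 'b'  n4⇒n5  emit P0@[15:19]
[20] read 'a'  n5⇒n13 (via fail)  emit P3@[20:20]
[21] read 'c'  n13⇒n6 (via fail)
[22] read 'c'  n6⇒n7
[23] read 'a'  n7⇒n13 (via fail)  emit P3@[23:23]
[24] read 'c'  n13⇒n6 (via fail)
[25] read 'c'  n6⇒n7
[26] read 'c'  n7⇒n8
[27] read 'b'  n8⇒n14 (via fail)
[28] read 'a'  n14⇒n15  emit P3@[28:28],P4@[25:28],P5@[26:28]
[29] read 'c'  n15⇒n6 (via fail)
[30] read 'b'  n6⇒n10
[31] read 'a'  n10⇒n11  emit P3@[31:31],P5@[29:31]
[32] read 'c'  n11⇒n6 (via fail)
[33] read 'c'  n6⇒n7
[34] read 'c'  n7⇒n8
[35] read 'b'  n8⇒n14 (via fail)
[36] read 'a'  n14⇒n15  emit P3@[36:36],P4@[33:36],P5@[34:36]
[37] read 'b'  n15⇒n0 (via fail)
[38] read 'c'  n0⇒n6
[39] read 'b'  n6⇒n10
[40] read 'a'  n10⇒n11  emit P3@[40:40],P5@[38:40]
[41] read 'b'  n11⇒n0 (via fail)
[42] read 'c'  n0⇒n6
[43] read 'c'  n6⇒n7
[44] read 'c'  n7⇒n8
[45] read 'a'  n8⇒n13 (via fail)  emit P3@[45:45]
[46] read 'b'  n13⇒n0 (via fail)
[47] read 'c'  n0⇒n6
[48] read 'c'  n6⇒n7
[49] read 'b'  n7⇒n14
[50] read 'a'  n14⇒n15  emit P3@[50:50],P4@[47:50],P5@[48:50]
[51] read 'b'  n15⇒n0 (via fail)
[52] read 'c'  n0⇒n6
[53] read 'c'  n6⇒n7
[54] read 'b'  n7⇒n14
[55] read 'a'  n14⇒n15  emit P3@[55:55],P4@[52:55],P5@[53:55]
[56] read 'c'  n15⇒n6 (via fail)
[57] read 'a'  n6⇒n13 (via fail)  emit P3@[57:57]
[58] read 'a'  n13⇒n13 (via fail)  emit P3@[58:58]
[59] read 'c'  n13⇒n6 (via fail)
[60] read 'c'  n6⇒n7
[61] read 'b'  n7⇒n14
[62] read 'a'  n14⇒n15  emit P3@[62:62],P4@[59:62],P5@[60:62]
[63] read 'a'  n15⇒n12 (via fail)  emit P2@[60:63],P3@[63:63]
[64] read 'c'  n12⇒n6 (via fail)

Matches: [[0,3],[1,3],[6,1],[9,3],[9,5],[13,1],[18,3],[19,0],[20,3],[23,3],[28,3],[28,4],[28,5],[31,3],[31,5],[36,3],[36,4],[36,5],[40,3],[40,5],[45,3],[50,3],[50,4],[50,5],[55,3],[55,4],[55,5],[57,3],[58,3],[62,3],[62,4],[62,5],[63,2],[63,3]]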